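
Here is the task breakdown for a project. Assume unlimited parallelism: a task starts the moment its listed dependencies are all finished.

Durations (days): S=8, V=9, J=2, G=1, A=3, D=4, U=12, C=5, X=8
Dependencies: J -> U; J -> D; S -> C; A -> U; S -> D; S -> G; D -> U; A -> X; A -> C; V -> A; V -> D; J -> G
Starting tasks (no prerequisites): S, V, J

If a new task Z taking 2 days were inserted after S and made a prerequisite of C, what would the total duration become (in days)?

25

Originally the job takes 25 days.
With Z inserted, C now waits for max(A, S, Z).
New critical path: V→D→U = 9+4+12 = 25 ⇒ 25 days.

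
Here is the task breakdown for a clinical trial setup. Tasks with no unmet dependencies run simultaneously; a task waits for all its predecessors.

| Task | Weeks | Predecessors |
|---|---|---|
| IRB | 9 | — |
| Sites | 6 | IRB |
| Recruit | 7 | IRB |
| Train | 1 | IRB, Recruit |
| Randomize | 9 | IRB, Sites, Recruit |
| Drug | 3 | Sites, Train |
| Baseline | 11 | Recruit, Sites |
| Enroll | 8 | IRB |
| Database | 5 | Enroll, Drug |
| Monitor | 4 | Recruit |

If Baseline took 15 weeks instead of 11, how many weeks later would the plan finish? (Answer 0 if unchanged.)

The binding path is IRB→Recruit→Baseline = 9+7+11 = 27; finish at 27 weeks.
Baseline lies on that path, so at 15 weeks the path becomes 31 weeks.
No other chain overtakes it, so the finish is 31 weeks.
Change in finish: 31 − 27 = +4 weeks.

4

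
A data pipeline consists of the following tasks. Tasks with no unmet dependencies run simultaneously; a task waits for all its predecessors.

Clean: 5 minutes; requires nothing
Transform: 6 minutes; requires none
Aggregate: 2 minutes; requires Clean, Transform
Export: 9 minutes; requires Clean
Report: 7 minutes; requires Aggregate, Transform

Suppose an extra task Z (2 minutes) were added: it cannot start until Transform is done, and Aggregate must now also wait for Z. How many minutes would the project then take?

17

Originally the project takes 15 minutes.
With Z inserted, Aggregate now waits for max(Clean, Transform, Z).
New critical path: Transform→Z→Aggregate→Report = 6+2+2+7 = 17 ⇒ 17 minutes.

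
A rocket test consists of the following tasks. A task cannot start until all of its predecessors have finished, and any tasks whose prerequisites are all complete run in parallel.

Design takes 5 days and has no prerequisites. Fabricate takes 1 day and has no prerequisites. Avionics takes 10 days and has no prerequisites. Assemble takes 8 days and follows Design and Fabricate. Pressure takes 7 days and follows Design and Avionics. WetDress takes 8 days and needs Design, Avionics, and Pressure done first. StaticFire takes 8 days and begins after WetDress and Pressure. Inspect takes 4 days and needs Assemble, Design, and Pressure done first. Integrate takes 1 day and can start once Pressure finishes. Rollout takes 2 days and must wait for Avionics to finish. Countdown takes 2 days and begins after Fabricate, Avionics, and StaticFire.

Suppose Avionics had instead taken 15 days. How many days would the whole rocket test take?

Critical path before the change: Avionics→Pressure→WetDress→StaticFire→Countdown = 10+7+8+8+2 = 35 giving 35 days.
Avionics is on the critical path; changing it to 15 makes that path 40 days.
That remains the longest chain; total 40 days.

40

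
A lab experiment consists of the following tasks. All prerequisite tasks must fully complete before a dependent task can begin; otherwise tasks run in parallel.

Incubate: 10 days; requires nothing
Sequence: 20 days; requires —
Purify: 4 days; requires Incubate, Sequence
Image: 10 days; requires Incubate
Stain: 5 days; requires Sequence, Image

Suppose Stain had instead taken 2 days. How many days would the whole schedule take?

Critical path before the change: Incubate→Image→Stain = 10+10+5 = 25 giving 25 days.
Since Stain is critical, the -3 change carries straight to that chain (now 22 days).
Now Sequence→Purify = 20+4 = 24 is longest, so the finish becomes 24 days.

24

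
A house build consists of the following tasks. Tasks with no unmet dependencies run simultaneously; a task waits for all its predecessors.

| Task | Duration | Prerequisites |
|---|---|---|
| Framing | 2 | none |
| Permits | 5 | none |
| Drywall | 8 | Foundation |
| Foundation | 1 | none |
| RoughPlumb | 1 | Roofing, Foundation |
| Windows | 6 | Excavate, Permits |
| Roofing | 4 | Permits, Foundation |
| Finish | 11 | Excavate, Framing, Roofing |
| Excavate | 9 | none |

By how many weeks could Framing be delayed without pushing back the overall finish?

7

Critical path: Permits→Roofing→Finish = 5+4+11 = 20, so the finish is 20 weeks.
Longest path through Framing: 13 weeks (earliest finish 2, latest finish 9).
So Framing can slip 9 − 2 = 7 weeks.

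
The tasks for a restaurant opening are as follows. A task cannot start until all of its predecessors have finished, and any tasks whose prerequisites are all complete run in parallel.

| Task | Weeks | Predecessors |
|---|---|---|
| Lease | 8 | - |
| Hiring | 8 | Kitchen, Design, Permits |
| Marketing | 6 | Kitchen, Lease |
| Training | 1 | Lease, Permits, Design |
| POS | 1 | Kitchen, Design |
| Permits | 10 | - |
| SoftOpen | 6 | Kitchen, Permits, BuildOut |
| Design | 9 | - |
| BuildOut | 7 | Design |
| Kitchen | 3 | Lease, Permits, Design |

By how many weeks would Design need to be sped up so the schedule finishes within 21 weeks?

1

Current finish: 22 weeks; target: 21.
Design is on every critical path, so each week cut from Design cuts the finish by one (this holds down to a finish of 21).
Need 22 − 21 = 1 week off Design → Design becomes 8 weeks, finish becomes 21.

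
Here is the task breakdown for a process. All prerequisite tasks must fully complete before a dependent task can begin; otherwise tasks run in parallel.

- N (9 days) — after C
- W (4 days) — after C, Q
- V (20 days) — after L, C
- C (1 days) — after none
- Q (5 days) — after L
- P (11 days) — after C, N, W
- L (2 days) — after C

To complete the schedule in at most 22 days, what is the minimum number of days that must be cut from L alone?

Current finish: 23 days; target: 22.
L is on every critical path, so each day cut from L cuts the finish by one (this holds down to a finish of 22).
Need 23 − 22 = 1 day off L → L becomes 1 day, finish becomes 22.

1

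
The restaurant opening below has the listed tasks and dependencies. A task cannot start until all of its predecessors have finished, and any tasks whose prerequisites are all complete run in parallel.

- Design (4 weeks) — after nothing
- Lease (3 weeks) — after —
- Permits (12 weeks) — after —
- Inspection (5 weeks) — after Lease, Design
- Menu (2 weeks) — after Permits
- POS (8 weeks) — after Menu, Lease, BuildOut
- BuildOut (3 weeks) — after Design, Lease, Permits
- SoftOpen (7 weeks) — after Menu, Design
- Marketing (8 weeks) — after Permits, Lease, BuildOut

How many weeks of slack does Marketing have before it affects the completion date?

Permits→BuildOut→POS = 12+3+8 = 23 sets the makespan at 23 weeks.
The longest chain containing Marketing totals 23 weeks.
So Marketing can slip 23 − 23 = 0 weeks.

0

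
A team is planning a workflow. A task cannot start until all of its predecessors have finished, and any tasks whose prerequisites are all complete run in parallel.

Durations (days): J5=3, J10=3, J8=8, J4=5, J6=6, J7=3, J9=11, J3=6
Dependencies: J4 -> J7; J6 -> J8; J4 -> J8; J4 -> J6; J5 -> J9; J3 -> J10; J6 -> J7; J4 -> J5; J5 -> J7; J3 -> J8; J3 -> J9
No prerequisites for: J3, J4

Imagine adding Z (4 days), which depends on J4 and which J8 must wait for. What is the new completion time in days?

19

Originally the job takes 19 days.
With Z inserted, J8 now waits for max(J6, J4, J3, Z).
New critical path: J4→J5→J9 = 5+3+11 = 19 ⇒ 19 days.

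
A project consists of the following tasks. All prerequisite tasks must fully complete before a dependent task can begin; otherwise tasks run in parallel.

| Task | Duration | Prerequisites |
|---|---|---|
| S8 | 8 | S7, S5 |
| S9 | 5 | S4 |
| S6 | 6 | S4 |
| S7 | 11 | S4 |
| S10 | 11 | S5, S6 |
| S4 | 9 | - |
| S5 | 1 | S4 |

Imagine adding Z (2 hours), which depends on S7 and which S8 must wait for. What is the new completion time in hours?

30

Originally the schedule takes 28 hours.
With Z inserted, S8 now waits for max(S7, S5, Z).
New critical path: S4→S7→Z→S8 = 9+11+2+8 = 30 ⇒ 30 hours.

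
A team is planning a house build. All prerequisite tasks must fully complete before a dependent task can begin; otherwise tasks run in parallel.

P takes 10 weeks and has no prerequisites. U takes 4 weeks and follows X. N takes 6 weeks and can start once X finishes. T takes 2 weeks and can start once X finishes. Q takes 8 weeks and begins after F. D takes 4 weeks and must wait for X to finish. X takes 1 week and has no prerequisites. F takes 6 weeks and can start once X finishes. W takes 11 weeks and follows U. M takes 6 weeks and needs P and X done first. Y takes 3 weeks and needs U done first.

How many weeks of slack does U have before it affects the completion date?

0

The longest chain is P→M = 10+6 = 16; overall finish 16 weeks.
U finishes as early as 5 and must finish by 5.
Float = 16 − 16 = 0.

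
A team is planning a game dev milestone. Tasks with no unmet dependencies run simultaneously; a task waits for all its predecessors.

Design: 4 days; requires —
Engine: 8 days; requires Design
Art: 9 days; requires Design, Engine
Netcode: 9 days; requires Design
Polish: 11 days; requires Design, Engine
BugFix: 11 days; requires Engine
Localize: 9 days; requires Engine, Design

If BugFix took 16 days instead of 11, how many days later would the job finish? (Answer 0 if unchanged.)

5

The binding path is Design→Engine→BugFix = 4+8+11 = 23; finish at 23 days.
Since BugFix is critical, the +5 change carries straight to that chain (now 28 days).
The critical path is still Design→Engine→BugFix; finish is now 28 days.
Change in finish: 28 − 23 = +5 days.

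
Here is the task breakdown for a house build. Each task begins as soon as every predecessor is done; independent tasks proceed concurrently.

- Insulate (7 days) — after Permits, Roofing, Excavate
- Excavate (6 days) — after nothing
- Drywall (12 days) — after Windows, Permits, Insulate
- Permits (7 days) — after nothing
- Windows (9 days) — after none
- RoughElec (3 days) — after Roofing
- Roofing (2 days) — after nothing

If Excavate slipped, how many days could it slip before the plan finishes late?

Permits→Insulate→Drywall = 7+7+12 = 26 sets the makespan at 26 days.
Excavate finishes as early as 6 and must finish by 7.
So Excavate can slip 7 − 6 = 1 day.

1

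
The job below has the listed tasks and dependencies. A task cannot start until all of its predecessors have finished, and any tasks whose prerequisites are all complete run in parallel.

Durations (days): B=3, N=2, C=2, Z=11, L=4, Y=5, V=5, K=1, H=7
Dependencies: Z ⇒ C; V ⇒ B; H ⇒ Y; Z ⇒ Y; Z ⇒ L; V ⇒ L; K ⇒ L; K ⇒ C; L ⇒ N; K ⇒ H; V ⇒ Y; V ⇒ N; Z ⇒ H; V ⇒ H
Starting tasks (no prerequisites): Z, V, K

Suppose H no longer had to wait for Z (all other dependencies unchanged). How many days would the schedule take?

Before: longest chain Z→H→Y = 11+7+5 = 23, finish 23.
Without Z→H, H's earliest start moves from 11 to 5.
The longest chain is now Z→L→N = 11+4+2 = 17, so the schedule takes 17 days.

17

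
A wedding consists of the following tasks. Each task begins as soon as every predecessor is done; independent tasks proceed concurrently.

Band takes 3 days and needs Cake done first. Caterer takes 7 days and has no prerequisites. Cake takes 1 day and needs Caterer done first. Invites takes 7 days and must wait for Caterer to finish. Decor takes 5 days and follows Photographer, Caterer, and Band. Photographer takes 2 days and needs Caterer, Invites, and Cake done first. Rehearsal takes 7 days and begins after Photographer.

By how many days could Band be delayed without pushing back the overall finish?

7

Critical path: Caterer→Invites→Photographer→Rehearsal = 7+7+2+7 = 23, so the finish is 23 days.
The longest chain containing Band totals 16 days.
So Band can slip 18 − 11 = 7 days.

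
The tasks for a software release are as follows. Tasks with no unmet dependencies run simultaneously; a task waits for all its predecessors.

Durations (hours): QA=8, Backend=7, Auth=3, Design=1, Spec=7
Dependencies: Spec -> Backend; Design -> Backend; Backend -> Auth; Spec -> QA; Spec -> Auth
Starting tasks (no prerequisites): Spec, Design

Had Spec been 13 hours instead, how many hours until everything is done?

Critical path before the change: Spec→Backend→Auth = 7+7+3 = 17 giving 17 hours.
Since Spec is critical, the +6 change carries straight to that chain (now 23 hours).
The critical path is still Spec→Backend→Auth; finish is now 23 hours.

23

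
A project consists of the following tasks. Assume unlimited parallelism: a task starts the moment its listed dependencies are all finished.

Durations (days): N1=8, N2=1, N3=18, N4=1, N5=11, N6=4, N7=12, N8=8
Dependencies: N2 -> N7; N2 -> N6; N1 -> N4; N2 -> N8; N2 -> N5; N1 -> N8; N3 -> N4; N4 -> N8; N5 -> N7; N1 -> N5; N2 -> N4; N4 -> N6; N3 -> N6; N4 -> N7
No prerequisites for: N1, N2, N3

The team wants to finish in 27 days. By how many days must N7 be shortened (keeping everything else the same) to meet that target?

Current finish: 31 days; target: 27.
N7 is on every critical path, so each day cut from N7 cuts the finish by one (this holds down to a finish of 27).
Need 31 − 27 = 4 days off N7 → N7 becomes 8 days, finish becomes 27.

4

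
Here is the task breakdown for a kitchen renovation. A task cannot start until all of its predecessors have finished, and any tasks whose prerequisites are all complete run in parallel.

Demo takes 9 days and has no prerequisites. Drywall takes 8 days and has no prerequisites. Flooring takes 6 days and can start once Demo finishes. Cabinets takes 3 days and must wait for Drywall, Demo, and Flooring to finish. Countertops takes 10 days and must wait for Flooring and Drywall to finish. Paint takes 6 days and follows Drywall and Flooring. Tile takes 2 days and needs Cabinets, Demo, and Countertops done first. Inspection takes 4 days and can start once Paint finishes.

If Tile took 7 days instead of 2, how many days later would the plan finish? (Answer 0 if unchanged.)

The binding path is Demo→Flooring→Countertops→Tile = 9+6+10+2 = 27; finish at 27 days.
Since Tile is critical, the +5 change carries straight to that chain (now 32 days).
The critical path is still Demo→Flooring→Countertops→Tile; finish is now 32 days.
Change in finish: 32 − 27 = +5 days.

5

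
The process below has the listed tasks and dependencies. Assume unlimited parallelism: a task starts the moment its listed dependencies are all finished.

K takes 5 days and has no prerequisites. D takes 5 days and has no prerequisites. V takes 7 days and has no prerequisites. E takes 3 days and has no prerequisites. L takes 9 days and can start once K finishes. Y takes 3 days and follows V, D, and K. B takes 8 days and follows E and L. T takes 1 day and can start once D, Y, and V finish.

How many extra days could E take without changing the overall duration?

The longest chain is K→L→B = 5+9+8 = 22; overall finish 22 days.
E finishes as early as 3 and must finish by 14.
So E can slip 14 − 3 = 11 days.

11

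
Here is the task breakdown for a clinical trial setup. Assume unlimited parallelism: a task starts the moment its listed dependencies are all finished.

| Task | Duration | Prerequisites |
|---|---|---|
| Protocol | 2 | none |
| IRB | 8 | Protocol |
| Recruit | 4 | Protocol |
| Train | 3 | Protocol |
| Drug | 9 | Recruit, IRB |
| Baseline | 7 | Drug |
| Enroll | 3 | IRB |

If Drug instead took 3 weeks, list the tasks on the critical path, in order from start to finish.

As given, the longest chain is Protocol→IRB→Drug→Baseline = 2+8+9+7 = 26, so the finish is 26 weeks.
Since Drug is critical, the -6 change carries straight to that chain (now 20 weeks).
No other chain overtakes it, so the finish is 20 weeks.

Protocol, IRB, Drug, Baseline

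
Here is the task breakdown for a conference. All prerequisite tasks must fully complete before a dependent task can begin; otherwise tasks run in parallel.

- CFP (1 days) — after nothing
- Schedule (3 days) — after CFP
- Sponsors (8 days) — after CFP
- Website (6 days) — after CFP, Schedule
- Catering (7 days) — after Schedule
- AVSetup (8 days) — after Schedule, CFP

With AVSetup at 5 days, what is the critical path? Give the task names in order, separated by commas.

CFP, Schedule, Catering

Critical path before the change: CFP→Schedule→AVSetup = 1+3+8 = 12 giving 12 days.
AVSetup lies on that path, so at 5 days the path becomes 9 days.
New critical path: CFP→Schedule→Catering = 1+3+7 = 11 ⇒ 11 days.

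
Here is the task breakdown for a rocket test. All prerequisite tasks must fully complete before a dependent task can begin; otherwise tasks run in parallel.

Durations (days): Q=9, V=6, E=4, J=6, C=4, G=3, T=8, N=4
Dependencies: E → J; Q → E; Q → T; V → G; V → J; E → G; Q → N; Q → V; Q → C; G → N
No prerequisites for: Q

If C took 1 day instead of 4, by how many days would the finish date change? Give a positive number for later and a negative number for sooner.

0

As given, the longest chain is Q→V→G→N = 9+6+3+4 = 22, so the finish is 22 days.
The longest path through C is only 13 days, so C has float 9.
The critical path is still Q→V→G→N; finish is now 22 days.
Change in finish: 22 − 22 = +0 days.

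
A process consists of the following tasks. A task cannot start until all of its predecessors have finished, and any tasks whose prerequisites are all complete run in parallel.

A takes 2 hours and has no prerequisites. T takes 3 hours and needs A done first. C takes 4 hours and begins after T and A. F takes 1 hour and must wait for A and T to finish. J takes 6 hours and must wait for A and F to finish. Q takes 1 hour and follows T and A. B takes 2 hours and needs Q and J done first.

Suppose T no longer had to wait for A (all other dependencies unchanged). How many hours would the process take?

Before: longest chain A→T→F→J→B = 2+3+1+6+2 = 14, finish 14.
Without A→T, T's earliest start moves from 2 to 0.
The longest chain is now T→F→J→B = 3+1+6+2 = 12, so the process takes 12 hours.

12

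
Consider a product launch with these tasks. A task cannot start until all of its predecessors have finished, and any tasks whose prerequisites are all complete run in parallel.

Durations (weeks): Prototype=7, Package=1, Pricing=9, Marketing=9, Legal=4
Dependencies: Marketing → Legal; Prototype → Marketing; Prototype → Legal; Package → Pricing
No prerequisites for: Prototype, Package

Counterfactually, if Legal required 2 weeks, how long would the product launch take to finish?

Actual critical path: Prototype→Marketing→Legal = 7+9+4 = 20 ⇒ 20 weeks.
Since Legal is critical, the -2 change carries straight to that chain (now 18 weeks).
That remains the longest chain; total 18 weeks.

18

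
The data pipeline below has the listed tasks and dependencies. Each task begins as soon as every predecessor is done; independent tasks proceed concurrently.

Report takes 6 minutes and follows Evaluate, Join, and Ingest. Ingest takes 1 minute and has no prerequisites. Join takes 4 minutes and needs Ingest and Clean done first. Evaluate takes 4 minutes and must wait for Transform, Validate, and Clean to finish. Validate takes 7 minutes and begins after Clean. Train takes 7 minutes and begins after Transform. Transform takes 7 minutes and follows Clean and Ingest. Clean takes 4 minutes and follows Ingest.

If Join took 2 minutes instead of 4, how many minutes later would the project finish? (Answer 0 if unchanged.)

Critical path before the change: Ingest→Clean→Validate→Evaluate→Report = 1+4+7+4+6 = 22 giving 22 minutes.
Join is off the critical path — its longest chain is 15 minutes, giving 7 of slack.
That remains the longest chain; total 22 minutes.
Change in finish: 22 − 22 = +0 minutes.

0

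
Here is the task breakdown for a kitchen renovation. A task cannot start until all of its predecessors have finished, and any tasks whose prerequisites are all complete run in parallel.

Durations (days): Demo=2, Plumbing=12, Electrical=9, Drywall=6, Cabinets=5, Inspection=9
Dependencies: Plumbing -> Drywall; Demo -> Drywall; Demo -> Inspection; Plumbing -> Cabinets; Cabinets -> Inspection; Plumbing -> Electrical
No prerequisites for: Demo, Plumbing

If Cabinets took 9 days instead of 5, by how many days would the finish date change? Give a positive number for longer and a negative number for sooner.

Actual critical path: Plumbing→Cabinets→Inspection = 12+5+9 = 26 ⇒ 26 days.
Cabinets is on the critical path; changing it to 9 makes that path 30 days.
That remains the longest chain; total 30 days.
Change in finish: 30 − 26 = +4 days.

4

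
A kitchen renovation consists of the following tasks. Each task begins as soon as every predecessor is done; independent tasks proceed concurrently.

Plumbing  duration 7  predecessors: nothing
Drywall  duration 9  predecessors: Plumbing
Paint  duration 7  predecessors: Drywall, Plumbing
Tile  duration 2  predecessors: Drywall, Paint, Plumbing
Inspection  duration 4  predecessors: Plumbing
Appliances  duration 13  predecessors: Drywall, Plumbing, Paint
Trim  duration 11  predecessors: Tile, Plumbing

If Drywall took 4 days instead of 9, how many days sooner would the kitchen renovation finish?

Baseline: Plumbing→Drywall→Paint→Tile→Trim = 7+9+7+2+11 = 36 → 36 days.
Drywall is on the critical path; changing it to 4 makes that path 31 days.
No other chain overtakes it, so the finish is 31 days.
Change in finish: 31 − 36 = -5 days.

5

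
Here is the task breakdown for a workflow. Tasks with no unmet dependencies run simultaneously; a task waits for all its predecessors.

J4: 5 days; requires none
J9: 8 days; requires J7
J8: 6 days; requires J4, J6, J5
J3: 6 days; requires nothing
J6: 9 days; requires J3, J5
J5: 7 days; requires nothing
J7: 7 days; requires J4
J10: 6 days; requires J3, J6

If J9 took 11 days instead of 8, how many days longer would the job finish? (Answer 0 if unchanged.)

1

The binding path is J5→J6→J8 = 7+9+6 = 22; finish at 22 days.
J9 is off the critical path — its longest chain is 20 days, giving 2 of slack.
New critical path: J4→J7→J9 = 5+7+11 = 23 ⇒ 23 days.
Change in finish: 23 − 22 = +1 days.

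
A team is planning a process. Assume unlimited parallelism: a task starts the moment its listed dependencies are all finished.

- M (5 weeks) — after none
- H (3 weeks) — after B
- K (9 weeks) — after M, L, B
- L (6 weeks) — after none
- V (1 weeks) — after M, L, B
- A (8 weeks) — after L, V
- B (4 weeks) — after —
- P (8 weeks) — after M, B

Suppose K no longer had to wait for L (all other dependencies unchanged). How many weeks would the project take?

Before: longest chain L→V→A = 6+1+8 = 15, finish 15.
Without L→K, K's earliest start moves from 6 to 5.
After: L→V→A = 6+1+8 = 15 → 15 weeks.

15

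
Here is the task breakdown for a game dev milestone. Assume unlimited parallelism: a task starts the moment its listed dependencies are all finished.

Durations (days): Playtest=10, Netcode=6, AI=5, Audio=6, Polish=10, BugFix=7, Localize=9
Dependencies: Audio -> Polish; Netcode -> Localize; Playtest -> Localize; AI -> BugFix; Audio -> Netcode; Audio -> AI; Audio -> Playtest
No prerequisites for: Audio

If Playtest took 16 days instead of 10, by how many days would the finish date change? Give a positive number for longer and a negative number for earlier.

6

Critical path before the change: Audio→Playtest→Localize = 6+10+9 = 25 giving 25 days.
Playtest is on the critical path; changing it to 16 makes that path 31 days.
No other chain overtakes it, so the finish is 31 days.
Change in finish: 31 − 25 = +6 days.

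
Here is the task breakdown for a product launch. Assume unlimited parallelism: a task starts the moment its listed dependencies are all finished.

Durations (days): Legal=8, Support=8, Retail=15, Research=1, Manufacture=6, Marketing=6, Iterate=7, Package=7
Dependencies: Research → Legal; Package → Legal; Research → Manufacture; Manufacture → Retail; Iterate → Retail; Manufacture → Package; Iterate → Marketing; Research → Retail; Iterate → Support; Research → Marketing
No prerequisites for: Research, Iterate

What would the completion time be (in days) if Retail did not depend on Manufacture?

Before: longest chain Research→Manufacture→Package→Legal = 1+6+7+8 = 22, finish 22.
Dropping Manufacture→Retail doesn't change Retail's earliest start (7); another predecessor still binds.
The longest chain is now Research→Manufacture→Package→Legal = 1+6+7+8 = 22, so the product launch takes 22 days.

22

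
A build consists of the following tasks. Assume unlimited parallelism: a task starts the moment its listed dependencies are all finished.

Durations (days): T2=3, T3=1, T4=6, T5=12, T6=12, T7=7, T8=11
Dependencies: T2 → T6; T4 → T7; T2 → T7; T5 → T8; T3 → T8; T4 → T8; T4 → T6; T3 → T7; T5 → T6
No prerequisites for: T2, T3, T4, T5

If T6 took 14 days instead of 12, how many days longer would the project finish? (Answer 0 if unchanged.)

As given, the longest chain is T5→T6 = 12+12 = 24, so the finish is 24 days.
Since T6 is critical, the +2 change carries straight to that chain (now 26 days).
That remains the longest chain; total 26 days.
Change in finish: 26 − 24 = +2 days.

2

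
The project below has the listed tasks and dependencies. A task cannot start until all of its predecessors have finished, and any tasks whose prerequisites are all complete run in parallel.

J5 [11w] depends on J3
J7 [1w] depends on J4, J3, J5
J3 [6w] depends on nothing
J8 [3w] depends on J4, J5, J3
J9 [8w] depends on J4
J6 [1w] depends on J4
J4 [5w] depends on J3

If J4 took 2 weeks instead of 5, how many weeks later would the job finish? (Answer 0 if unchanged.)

Actual critical path: J3→J5→J8 = 6+11+3 = 20 ⇒ 20 weeks.
The longest path through J4 is only 19 weeks, so J4 has float 1.
That remains the longest chain; total 20 weeks.
Change in finish: 20 − 20 = +0 weeks.

0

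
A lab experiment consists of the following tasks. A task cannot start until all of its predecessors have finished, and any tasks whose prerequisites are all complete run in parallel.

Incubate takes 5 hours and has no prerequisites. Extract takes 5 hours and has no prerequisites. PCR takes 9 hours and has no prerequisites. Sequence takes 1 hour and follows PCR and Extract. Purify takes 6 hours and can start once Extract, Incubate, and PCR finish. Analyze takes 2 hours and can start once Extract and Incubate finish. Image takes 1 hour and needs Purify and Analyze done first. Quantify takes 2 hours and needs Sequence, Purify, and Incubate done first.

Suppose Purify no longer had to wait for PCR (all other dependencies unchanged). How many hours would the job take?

13

Before: longest chain PCR→Purify→Quantify = 9+6+2 = 17, finish 17.
Without PCR→Purify, Purify's earliest start moves from 9 to 5.
The longest chain is now Incubate→Purify→Quantify = 5+6+2 = 13, so the job takes 13 hours.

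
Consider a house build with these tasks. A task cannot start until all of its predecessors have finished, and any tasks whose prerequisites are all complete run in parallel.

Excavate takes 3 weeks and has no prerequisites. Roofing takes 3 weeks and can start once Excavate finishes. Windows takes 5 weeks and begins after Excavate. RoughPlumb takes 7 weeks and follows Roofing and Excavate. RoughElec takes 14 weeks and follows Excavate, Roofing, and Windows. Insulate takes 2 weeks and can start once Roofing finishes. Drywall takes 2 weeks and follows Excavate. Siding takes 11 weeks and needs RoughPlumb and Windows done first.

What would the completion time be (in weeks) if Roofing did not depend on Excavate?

22

Original critical path: Excavate→Roofing→RoughPlumb→Siding = 3+3+7+11 = 24 ⇒ 24 weeks.
Without Excavate→Roofing, Roofing's earliest start moves from 3 to 0.
New critical path: Excavate→Windows→RoughElec = 3+5+14 = 22 ⇒ 22 weeks.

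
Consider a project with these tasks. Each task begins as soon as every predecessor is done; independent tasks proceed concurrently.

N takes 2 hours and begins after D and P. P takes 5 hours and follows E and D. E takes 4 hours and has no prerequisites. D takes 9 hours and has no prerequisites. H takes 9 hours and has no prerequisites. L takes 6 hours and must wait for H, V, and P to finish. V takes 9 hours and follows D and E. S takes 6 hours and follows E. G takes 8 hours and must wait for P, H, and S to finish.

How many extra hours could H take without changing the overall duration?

Critical path: D→V→L = 9+9+6 = 24, so the finish is 24 hours.
The longest chain containing H totals 17 hours.
So H can slip 16 − 9 = 7 hours.

7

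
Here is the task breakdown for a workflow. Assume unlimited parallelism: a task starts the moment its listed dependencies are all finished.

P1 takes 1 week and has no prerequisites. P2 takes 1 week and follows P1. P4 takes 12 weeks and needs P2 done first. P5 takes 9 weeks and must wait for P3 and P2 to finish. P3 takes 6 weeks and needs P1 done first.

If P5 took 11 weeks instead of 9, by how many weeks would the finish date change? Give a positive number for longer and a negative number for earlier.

Actual critical path: P1→P3→P5 = 1+6+9 = 16 ⇒ 16 weeks.
P5 is on the critical path; changing it to 11 makes that path 18 weeks.
That remains the longest chain; total 18 weeks.
Change in finish: 18 − 16 = +2 weeks.

2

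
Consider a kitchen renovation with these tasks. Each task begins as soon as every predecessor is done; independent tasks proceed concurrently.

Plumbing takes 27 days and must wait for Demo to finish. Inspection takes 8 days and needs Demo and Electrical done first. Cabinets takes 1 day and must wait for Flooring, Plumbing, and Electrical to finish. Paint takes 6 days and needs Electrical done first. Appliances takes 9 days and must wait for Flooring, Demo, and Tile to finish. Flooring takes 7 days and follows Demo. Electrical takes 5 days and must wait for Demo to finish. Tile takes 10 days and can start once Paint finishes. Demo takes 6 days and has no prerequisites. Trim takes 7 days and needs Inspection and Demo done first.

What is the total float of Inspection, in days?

10

Demo→Electrical→Paint→Tile→Appliances = 6+5+6+10+9 = 36 sets the makespan at 36 days.
Inspection finishes as early as 19 and must finish by 29.
So Inspection can slip 29 − 19 = 10 days.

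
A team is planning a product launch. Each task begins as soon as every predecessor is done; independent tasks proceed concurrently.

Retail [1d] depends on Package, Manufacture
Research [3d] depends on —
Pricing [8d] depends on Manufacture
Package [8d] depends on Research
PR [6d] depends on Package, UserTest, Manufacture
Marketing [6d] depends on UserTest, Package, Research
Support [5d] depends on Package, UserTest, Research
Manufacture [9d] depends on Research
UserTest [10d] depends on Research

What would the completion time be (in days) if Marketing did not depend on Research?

Original critical path: Research→Manufacture→Pricing = 3+9+8 = 20 ⇒ 20 days.
Dropping Research→Marketing doesn't change Marketing's earliest start (13); another predecessor still binds.
New critical path: Research→Manufacture→Pricing = 3+9+8 = 20 ⇒ 20 days.

20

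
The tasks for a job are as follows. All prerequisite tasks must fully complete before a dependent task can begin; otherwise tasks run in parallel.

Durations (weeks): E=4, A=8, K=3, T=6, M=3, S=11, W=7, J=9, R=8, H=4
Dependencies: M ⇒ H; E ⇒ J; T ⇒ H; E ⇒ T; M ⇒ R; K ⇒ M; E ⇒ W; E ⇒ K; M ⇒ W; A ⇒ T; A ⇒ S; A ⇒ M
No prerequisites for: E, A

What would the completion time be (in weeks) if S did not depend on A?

Before: longest chain A→M→R = 8+3+8 = 19, finish 19.
Without A→S, S's earliest start moves from 8 to 0.
The longest chain is now A→M→R = 8+3+8 = 19, so the job takes 19 weeks.

19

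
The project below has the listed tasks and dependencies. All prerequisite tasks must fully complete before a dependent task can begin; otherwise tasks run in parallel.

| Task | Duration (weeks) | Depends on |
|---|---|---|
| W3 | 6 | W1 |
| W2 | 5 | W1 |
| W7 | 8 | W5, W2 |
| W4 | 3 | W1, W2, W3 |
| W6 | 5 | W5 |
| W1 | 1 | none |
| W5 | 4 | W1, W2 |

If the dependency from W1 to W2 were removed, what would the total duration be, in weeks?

17

With the dependency in place, W1→W2→W5→W7 = 1+5+4+8 = 18 sets the finish at 18 weeks.
Without W1→W2, W2's earliest start moves from 1 to 0.
New critical path: W2→W5→W7 = 5+4+8 = 17 ⇒ 17 weeks.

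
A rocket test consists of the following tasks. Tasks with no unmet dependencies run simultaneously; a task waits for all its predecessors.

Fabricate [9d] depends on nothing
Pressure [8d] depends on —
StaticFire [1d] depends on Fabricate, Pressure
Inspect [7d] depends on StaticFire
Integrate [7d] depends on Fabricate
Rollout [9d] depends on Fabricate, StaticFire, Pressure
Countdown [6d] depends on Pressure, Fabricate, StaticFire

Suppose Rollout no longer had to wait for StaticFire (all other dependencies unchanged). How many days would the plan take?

18

Before: longest chain Fabricate→StaticFire→Rollout = 9+1+9 = 19, finish 19.
Without StaticFire→Rollout, Rollout's earliest start moves from 10 to 9.
New critical path: Fabricate→Rollout = 9+9 = 18 ⇒ 18 days.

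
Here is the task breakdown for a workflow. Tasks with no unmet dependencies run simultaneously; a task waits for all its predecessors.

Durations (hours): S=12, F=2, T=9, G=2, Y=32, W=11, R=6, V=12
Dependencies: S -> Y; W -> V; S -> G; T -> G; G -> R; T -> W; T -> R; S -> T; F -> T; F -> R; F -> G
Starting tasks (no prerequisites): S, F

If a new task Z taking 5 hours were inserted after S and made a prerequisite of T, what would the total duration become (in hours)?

49

Originally the job takes 44 hours.
With Z inserted, T now waits for max(S, F, Z).
New critical path: S→Z→T→W→V = 12+5+9+11+12 = 49 ⇒ 49 hours.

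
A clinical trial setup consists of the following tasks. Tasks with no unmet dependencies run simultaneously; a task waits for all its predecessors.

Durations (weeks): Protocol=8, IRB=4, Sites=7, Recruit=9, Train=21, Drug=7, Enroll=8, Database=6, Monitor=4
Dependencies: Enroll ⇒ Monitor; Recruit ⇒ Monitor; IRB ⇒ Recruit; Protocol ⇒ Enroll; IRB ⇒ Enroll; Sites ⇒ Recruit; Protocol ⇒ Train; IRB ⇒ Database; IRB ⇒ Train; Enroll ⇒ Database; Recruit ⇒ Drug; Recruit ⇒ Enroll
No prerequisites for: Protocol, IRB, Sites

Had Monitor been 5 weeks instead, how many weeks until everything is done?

As given, the longest chain is Sites→Recruit→Enroll→Database = 7+9+8+6 = 30, so the finish is 30 weeks.
Monitor has 2 weeks of float (longest path through it is 28).
The critical path is still Sites→Recruit→Enroll→Database; finish is now 30 weeks.

30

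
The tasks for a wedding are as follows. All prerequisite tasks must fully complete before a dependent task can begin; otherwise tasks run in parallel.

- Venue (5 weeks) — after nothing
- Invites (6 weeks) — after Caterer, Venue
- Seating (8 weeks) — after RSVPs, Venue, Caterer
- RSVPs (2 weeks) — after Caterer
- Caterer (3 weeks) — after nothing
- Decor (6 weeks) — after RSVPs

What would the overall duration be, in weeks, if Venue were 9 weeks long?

As given, the longest chain is Venue→Seating = 5+8 = 13, so the finish is 13 weeks.
Since Venue is critical, the +4 change carries straight to that chain (now 17 weeks).
The critical path is still Venue→Seating; finish is now 17 weeks.

17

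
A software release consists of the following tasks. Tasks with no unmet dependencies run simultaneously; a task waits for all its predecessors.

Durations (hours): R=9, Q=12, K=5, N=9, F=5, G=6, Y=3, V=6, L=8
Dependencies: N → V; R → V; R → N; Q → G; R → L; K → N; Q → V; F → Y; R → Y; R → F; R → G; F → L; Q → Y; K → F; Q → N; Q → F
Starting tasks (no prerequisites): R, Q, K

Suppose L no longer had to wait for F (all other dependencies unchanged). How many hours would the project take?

With the dependency in place, Q→N→V = 12+9+6 = 27 sets the finish at 27 hours.
Without F→L, L's earliest start moves from 17 to 9.
The longest chain is now Q→N→V = 12+9+6 = 27, so the project takes 27 hours.

27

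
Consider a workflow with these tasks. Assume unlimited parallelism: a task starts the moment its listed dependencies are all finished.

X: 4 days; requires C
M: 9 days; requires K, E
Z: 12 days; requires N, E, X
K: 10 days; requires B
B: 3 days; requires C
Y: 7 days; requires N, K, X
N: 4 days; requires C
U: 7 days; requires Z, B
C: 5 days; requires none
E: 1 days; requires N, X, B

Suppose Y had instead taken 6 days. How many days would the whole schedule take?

29

Baseline: C→X→E→Z→U = 5+4+1+12+7 = 29 → 29 days.
Y has 4 days of float (longest path through it is 25).
The critical path is still C→X→E→Z→U; finish is now 29 days.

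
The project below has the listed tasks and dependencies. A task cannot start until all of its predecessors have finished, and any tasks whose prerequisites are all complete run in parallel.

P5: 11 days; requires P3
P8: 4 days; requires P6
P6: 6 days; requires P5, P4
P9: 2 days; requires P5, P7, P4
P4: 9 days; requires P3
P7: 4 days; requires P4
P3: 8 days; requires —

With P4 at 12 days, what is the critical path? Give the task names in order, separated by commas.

Actual critical path: P3→P5→P6→P8 = 8+11+6+4 = 29 ⇒ 29 days.
The longest path through P4 is only 27 days, so P4 has float 2.
New critical path: P3→P4→P6→P8 = 8+12+6+4 = 30 ⇒ 30 days.

P3, P4, P6, P8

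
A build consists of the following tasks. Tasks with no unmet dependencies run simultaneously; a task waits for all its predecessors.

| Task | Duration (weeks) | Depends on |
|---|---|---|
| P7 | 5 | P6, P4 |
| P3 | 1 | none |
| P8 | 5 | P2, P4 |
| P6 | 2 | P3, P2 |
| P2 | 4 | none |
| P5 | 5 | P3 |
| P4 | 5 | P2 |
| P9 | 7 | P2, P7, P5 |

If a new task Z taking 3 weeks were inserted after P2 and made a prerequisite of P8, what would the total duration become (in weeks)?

Originally the project takes 21 weeks.
With Z inserted, P8 now waits for max(P2, P4, Z).
New critical path: P2→P4→P7→P9 = 4+5+5+7 = 21 ⇒ 21 weeks.

21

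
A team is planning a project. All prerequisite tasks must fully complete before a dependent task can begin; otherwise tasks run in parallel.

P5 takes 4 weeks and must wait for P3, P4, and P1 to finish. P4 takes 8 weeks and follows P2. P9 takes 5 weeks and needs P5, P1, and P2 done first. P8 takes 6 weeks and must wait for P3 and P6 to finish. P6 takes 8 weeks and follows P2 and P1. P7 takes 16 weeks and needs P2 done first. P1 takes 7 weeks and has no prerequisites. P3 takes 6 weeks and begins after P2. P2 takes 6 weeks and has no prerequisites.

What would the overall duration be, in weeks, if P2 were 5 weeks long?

22

As given, the longest chain is P2→P4→P5→P9 = 6+8+4+5 = 23, so the finish is 23 weeks.
P2 lies on that path, so at 5 weeks the path becomes 22 weeks.
The critical path is still P2→P4→P5→P9; finish is now 22 weeks.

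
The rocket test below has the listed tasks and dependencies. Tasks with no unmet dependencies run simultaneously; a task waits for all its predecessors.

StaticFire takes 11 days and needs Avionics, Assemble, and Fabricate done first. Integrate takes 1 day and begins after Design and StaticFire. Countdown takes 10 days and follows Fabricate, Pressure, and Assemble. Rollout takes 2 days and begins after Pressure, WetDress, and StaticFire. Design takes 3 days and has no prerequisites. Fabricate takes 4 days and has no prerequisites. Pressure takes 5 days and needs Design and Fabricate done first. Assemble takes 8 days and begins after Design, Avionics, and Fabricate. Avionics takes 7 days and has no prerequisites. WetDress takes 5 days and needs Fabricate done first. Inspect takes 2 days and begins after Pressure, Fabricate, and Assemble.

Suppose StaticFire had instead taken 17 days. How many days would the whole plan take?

Baseline: Avionics→Assemble→StaticFire→Rollout = 7+8+11+2 = 28 → 28 days.
StaticFire lies on that path, so at 17 days the path becomes 34 days.
The critical path is still Avionics→Assemble→StaticFire→Rollout; finish is now 34 days.

34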